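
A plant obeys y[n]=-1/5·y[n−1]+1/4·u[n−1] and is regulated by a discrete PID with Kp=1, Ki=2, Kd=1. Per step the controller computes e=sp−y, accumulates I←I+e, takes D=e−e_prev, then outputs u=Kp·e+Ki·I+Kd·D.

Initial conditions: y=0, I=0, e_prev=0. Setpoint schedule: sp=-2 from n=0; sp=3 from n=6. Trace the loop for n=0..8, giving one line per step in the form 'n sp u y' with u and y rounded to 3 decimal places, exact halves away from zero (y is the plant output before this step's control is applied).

0 -2 -8.000 0.000
1 -2 -2.000 -2.000
2 -2 -11.600 -0.100
3 -2 -2.380 -2.880
4 -2 -14.844 -0.019
5 -2 -1.192 -3.707
6 3 1.932 0.443
7 3 6.392 0.394
8 3 7.055 1.519

(exact arithmetic carried between steps; '≈' marks a value shown rounded to 6 d.p. or computed from one; I and e_prev carry over from the previous line; the table rounds u and y to 3 d.p., halves away from zero)
n=0: y=0, sp=-2, e=sp−y=-2; I=-2, D=e−e_prev=-2; u=1·(-2)+2·(-2)+1·(-2)=-8; next y=-1/5·0+1/4·(-8)=-2
n=1: y=-2, sp=-2, e=sp−y=0; I=-2, D=e−e_prev=2; u=1·0+2·(-2)+1·2=-2; next y=-1/5·(-2)+1/4·(-2)=-0.1
n=2: y=-0.1, sp=-2, e=sp−y=-1.9; I=-3.9, D=e−e_prev=-1.9; u=1·(-1.9)+2·(-3.9)+1·(-1.9)=-11.6; next y=-1/5·(-0.1)+1/4·(-11.6)=-2.88
n=3: y=-2.88, sp=-2, e=sp−y=0.88; I=-3.02, D=e−e_prev=2.78; u=1·0.88+2·(-3.02)+1·2.78=-2.38; next y=-1/5·(-2.88)+1/4·(-2.38)=-0.019
n=4: y=-0.019, sp=-2, e=sp−y=-1.981; I=-5.001, D=e−e_prev=-2.861; u=1·(-1.981)+2·(-5.001)+1·(-2.861)=-14.844; next y=-1/5·(-0.019)+1/4·(-14.844)=-3.7072
n=5: y=-3.7072, sp=-2, e=sp−y=1.7072; I=-3.2938, D=e−e_prev=3.6882; u=1·1.7072+2·(-3.2938)+1·3.6882=-1.1922; next y=-1/5·(-3.7072)+1/4·(-1.1922)=0.44339
n=6: y=0.44339, sp=3, e=sp−y=2.55661; I=-0.73719, D=e−e_prev=0.84941; u=1·2.55661+2·(-0.73719)+1·0.84941=1.93164; next y=-1/5·0.44339+1/4·1.93164=0.394232
n=7: y=0.394232, sp=3, e=sp−y=2.605768; I=1.868578, D=e−e_prev=0.049158; u=1·2.605768+2·1.868578+1·0.049158=6.392082; next y=-1/5·0.394232+1/4·6.392082≈1.519174
n=8: y≈1.519174, sp=3, e=sp−y≈1.480826; I≈3.349404, D=e−e_prev≈-1.124942; u=1·1.480826+2·3.349404+1·(-1.124942)≈7.054692; next y=-1/5·1.519174+1/4·7.054692≈1.459838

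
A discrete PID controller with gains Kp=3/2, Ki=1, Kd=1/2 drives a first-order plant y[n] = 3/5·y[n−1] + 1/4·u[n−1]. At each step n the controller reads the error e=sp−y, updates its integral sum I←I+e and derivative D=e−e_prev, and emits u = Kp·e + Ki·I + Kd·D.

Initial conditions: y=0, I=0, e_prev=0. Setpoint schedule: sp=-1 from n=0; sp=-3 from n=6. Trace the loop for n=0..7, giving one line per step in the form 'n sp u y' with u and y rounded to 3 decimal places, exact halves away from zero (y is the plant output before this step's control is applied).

(exact arithmetic carried between steps; '≈' marks a value shown rounded to 6 d.p. or computed from one; I and e_prev carry over from the previous line; the table rounds u and y to 3 d.p., halves away from zero)
n=0: y=0, sp=-1, e=sp−y=-1; I=-1, D=e−e_prev=-1; u=3/2·(-1)+1·(-1)+1/2·(-1)=-3; next y=3/5·0+1/4·(-3)=-0.75
n=1: y=-0.75, sp=-1, e=sp−y=-0.25; I=-1.25, D=e−e_prev=0.75; u=3/2·(-0.25)+1·(-1.25)+1/2·0.75=-1.25; next y=3/5·(-0.75)+1/4·(-1.25)=-0.7625
n=2: y=-0.7625, sp=-1, e=sp−y=-0.2375; I=-1.4875, D=e−e_prev=0.0125; u=3/2·(-0.2375)+1·(-1.4875)+1/2·0.0125=-1.8375; next y=3/5·(-0.7625)+1/4·(-1.8375)=-0.916875
n=3: y=-0.916875, sp=-1, e=sp−y=-0.083125; I=-1.570625, D=e−e_prev=0.154375; u=3/2·(-0.083125)+1·(-1.570625)+1/2·0.154375=-1.618125; next y=3/5·(-0.916875)+1/4·(-1.618125)≈-0.954656
n=4: y≈-0.954656, sp=-1, e=sp−y≈-0.045344; I≈-1.615969, D=e−e_prev≈0.037781; u=3/2·(-0.045344)+1·(-1.615969)+1/2·0.037781≈-1.665094; next y=3/5·(-0.954656)+1/4·(-1.665094)≈-0.989067
n=5: y≈-0.989067, sp=-1, e=sp−y≈-0.010933; I≈-1.626902, D=e−e_prev≈0.034411; u=3/2·(-0.010933)+1·(-1.626902)+1/2·0.034411≈-1.626095; next y=3/5·(-0.989067)+1/4·(-1.626095)≈-0.999964
n=6: y≈-0.999964, sp=-3, e=sp−y≈-2.000036; I≈-3.626937, D=e−e_prev≈-1.989103; u=3/2·(-2.000036)+1·(-3.626937)+1/2·(-1.989103)≈-7.621543; next y=3/5·(-0.999964)+1/4·(-7.621543)≈-2.505364
n=7: y≈-2.505364, sp=-3, e=sp−y≈-0.494636; I≈-4.121573, D=e−e_prev≈1.505400; u=3/2·(-0.494636)+1·(-4.121573)+1/2·1.505400≈-4.110827; next y=3/5·(-2.505364)+1/4·(-4.110827)≈-2.530925

0 -1 -3.000 0.000
1 -1 -1.250 -0.750
2 -1 -1.838 -0.763
3 -1 -1.618 -0.917
4 -1 -1.665 -0.955
5 -1 -1.626 -0.989
6 -3 -7.622 -1.000
7 -3 -4.111 -2.505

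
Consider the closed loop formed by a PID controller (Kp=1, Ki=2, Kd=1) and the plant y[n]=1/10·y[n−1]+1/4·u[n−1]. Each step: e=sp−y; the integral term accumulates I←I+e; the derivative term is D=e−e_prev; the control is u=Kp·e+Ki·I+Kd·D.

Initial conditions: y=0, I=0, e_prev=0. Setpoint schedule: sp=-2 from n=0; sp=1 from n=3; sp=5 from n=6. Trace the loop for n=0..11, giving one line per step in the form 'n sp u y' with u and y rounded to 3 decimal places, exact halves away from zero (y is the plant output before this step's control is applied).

(exact arithmetic carried between steps; '≈' marks a value shown rounded to 6 d.p. or computed from one; I and e_prev carry over from the previous line; the table rounds u and y to 3 d.p., halves away from zero)
n=0: y=0, sp=-2, e=sp−y=-2; I=-2, D=e−e_prev=-2; u=1·(-2)+2·(-2)+1·(-2)=-8; next y=1/10·0+1/4·(-8)=-2
n=1: y=-2, sp=-2, e=sp−y=0; I=-2, D=e−e_prev=2; u=1·0+2·(-2)+1·2=-2; next y=1/10·(-2)+1/4·(-2)=-0.7
n=2: y=-0.7, sp=-2, e=sp−y=-1.3; I=-3.3, D=e−e_prev=-1.3; u=1·(-1.3)+2·(-3.3)+1·(-1.3)=-9.2; next y=1/10·(-0.7)+1/4·(-9.2)=-2.37
n=3: y=-2.37, sp=1, e=sp−y=3.37; I=0.07, D=e−e_prev=4.67; u=1·3.37+2·0.07+1·4.67=8.18; next y=1/10·(-2.37)+1/4·8.18=1.808
n=4: y=1.808, sp=1, e=sp−y=-0.808; I=-0.738, D=e−e_prev=-4.178; u=1·(-0.808)+2·(-0.738)+1·(-4.178)=-6.462; next y=1/10·1.808+1/4·(-6.462)=-1.4347
n=5: y=-1.4347, sp=1, e=sp−y=2.4347; I=1.6967, D=e−e_prev=3.2427; u=1·2.4347+2·1.6967+1·3.2427=9.0708; next y=1/10·(-1.4347)+1/4·9.0708=2.12423
n=6: y=2.12423, sp=5, e=sp−y=2.87577; I=4.57247, D=e−e_prev=0.44107; u=1·2.87577+2·4.57247+1·0.44107=12.46178; next y=1/10·2.12423+1/4·12.46178=3.327868
n=7: y=3.327868, sp=5, e=sp−y=1.672132; I=6.244602, D=e−e_prev=-1.203638; u=1·1.672132+2·6.244602+1·(-1.203638)=12.957698; next y=1/10·3.327868+1/4·12.957698≈3.572211
n=8: y≈3.572211, sp=5, e=sp−y≈1.427789; I≈7.672391, D=e−e_prev≈-0.244343; u=1·1.427789+2·7.672391+1·(-0.244343)≈16.528227; next y=1/10·3.572211+1/4·16.528227≈4.489278
n=9: y≈4.489278, sp=5, e=sp−y≈0.510722; I≈8.183113, D=e−e_prev≈-0.917067; u=1·0.510722+2·8.183113+1·(-0.917067)≈15.959881; next y=1/10·4.489278+1/4·15.959881≈4.438898
n=10: y≈4.438898, sp=5, e=sp−y≈0.561102; I≈8.744215, D=e−e_prev≈0.050380; u=1·0.561102+2·8.744215+1·0.050380≈18.099911; next y=1/10·4.438898+1/4·18.099911≈4.968868
n=11: y≈4.968868, sp=5, e=sp−y≈0.031132; I≈8.775347, D=e−e_prev≈-0.529969; u=1·0.031132+2·8.775347+1·(-0.529969)≈17.051857; next y=1/10·4.968868+1/4·17.051857≈4.759851

0 -2 -8.000 0.000
1 -2 -2.000 -2.000
2 -2 -9.200 -0.700
3 1 8.180 -2.370
4 1 -6.462 1.808
5 1 9.071 -1.435
6 5 12.462 2.124
7 5 12.958 3.328
8 5 16.528 3.572
9 5 15.960 4.489
10 5 18.100 4.439
11 5 17.052 4.969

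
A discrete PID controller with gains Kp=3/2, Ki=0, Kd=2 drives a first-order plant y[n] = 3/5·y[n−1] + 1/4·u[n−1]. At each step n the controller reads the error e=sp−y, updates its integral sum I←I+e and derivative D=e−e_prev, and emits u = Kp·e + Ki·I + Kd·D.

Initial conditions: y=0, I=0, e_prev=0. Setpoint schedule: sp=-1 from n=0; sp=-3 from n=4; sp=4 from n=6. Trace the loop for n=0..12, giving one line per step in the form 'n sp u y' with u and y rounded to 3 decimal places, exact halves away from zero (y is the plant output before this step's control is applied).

(exact arithmetic carried between steps; '≈' marks a value shown rounded to 6 d.p. or computed from one; I and e_prev carry over from the previous line; the table rounds u and y to 3 d.p., halves away from zero)
n=0: y=0, sp=-1, e=sp−y=-1; I=-1, D=e−e_prev=-1; u=3/2·(-1)+0·(-1)+2·(-1)=-3.5; next y=3/5·0+1/4·(-3.5)=-0.875
n=1: y=-0.875, sp=-1, e=sp−y=-0.125; I=-1.125, D=e−e_prev=0.875; u=3/2·(-0.125)+0·(-1.125)+2·0.875=1.5625; next y=3/5·(-0.875)+1/4·1.5625=-0.134375
n=2: y=-0.134375, sp=-1, e=sp−y=-0.865625; I=-1.990625, D=e−e_prev=-0.740625; u=3/2·(-0.865625)+0·(-1.990625)+2·(-0.740625)≈-2.779688; next y=3/5·(-0.134375)+1/4·(-2.779688)≈-0.775547
n=3: y≈-0.775547, sp=-1, e=sp−y≈-0.224453; I≈-2.215078, D=e−e_prev≈0.641172; u=3/2·(-0.224453)+0·(-2.215078)+2·0.641172≈0.945664; next y=3/5·(-0.775547)+1/4·0.945664≈-0.228912
n=4: y≈-0.228912, sp=-3, e=sp−y≈-2.771088; I≈-4.986166, D=e−e_prev≈-2.546635; u=3/2·(-2.771088)+0·(-4.986166)+2·(-2.546635)≈-9.249901; next y=3/5·(-0.228912)+1/4·(-9.249901)≈-2.449823
n=5: y≈-2.449823, sp=-3, e=sp−y≈-0.550177; I≈-5.536343, D=e−e_prev≈2.220910; u=3/2·(-0.550177)+0·(-5.536343)+2·2.220910≈3.616555; next y=3/5·(-2.449823)+1/4·3.616555≈-0.565755
n=6: y≈-0.565755, sp=4, e=sp−y≈4.565755; I≈-0.970589, D=e−e_prev≈5.115932; u=3/2·4.565755+0·(-0.970589)+2·5.115932≈17.080497; next y=3/5·(-0.565755)+1/4·17.080497≈3.930671
n=7: y≈3.930671, sp=4, e=sp−y≈0.069329; I≈-0.901260, D=e−e_prev≈-4.496426; u=3/2·0.069329+0·(-0.901260)+2·(-4.496426)≈-8.888859; next y=3/5·3.930671+1/4·(-8.888859)≈0.136188
n=8: y≈0.136188, sp=4, e=sp−y≈3.863812; I≈2.962552, D=e−e_prev≈3.794483; u=3/2·3.863812+0·2.962552+2·3.794483≈13.384685; next y=3/5·0.136188+1/4·13.384685≈3.427884
n=9: y≈3.427884, sp=4, e=sp−y≈0.572116; I≈3.534668, D=e−e_prev≈-3.291696; u=3/2·0.572116+0·3.534668+2·(-3.291696)≈-5.725218; next y=3/5·3.427884+1/4·(-5.725218)≈0.625426
n=10: y≈0.625426, sp=4, e=sp−y≈3.374574; I≈6.909242, D=e−e_prev≈2.802458; u=3/2·3.374574+0·6.909242+2·2.802458≈10.666777; next y=3/5·0.625426+1/4·10.666777≈3.041950
n=11: y≈3.041950, sp=4, e=sp−y≈0.958050; I≈7.867292, D=e−e_prev≈-2.416524; u=3/2·0.958050+0·7.867292+2·(-2.416524)≈-3.395973; next y=3/5·3.041950+1/4·(-3.395973)≈0.976177
n=12: y≈0.976177, sp=4, e=sp−y≈3.023823; I≈10.891116, D=e−e_prev≈2.065773; u=3/2·3.023823+0·10.891116+2·2.065773≈8.667281; next y=3/5·0.976177+1/4·8.667281≈2.752526

0 -1 -3.500 0.000
1 -1 1.563 -0.875
2 -1 -2.780 -0.134
3 -1 0.946 -0.776
4 -3 -9.250 -0.229
5 -3 3.617 -2.450
6 4 17.080 -0.566
7 4 -8.889 3.931
8 4 13.385 0.136
9 4 -5.725 3.428
10 4 10.667 0.625
11 4 -3.396 3.042
12 4 8.667 0.976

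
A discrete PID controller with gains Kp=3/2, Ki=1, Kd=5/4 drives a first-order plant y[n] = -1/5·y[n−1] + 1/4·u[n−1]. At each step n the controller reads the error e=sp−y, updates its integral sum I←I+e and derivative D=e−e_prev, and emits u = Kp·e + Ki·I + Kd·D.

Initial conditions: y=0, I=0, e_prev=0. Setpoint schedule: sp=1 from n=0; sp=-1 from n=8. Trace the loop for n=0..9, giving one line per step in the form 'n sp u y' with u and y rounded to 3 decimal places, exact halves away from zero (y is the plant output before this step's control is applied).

0 1 3.750 0.000
1 1 -0.016 0.938
2 1 5.452 -0.191
3 1 -0.740 1.401
4 1 7.849 -0.465
5 1 -2.471 2.055
6 1 11.190 -1.029
7 1 -5.757 3.003
8 -1 8.692 -2.040
9 -1 -11.401 2.581

(exact arithmetic carried between steps; '≈' marks a value shown rounded to 6 d.p. or computed from one; I and e_prev carry over from the previous line; the table rounds u and y to 3 d.p., halves away from zero)
n=0: y=0, sp=1, e=sp−y=1; I=1, D=e−e_prev=1; u=3/2·1+1·1+5/4·1=3.75; next y=-1/5·0+1/4·3.75=0.9375
n=1: y=0.9375, sp=1, e=sp−y=0.0625; I=1.0625, D=e−e_prev=-0.9375; u=3/2·0.0625+1·1.0625+5/4·(-0.9375)=-0.015625; next y=-1/5·0.9375+1/4·(-0.015625)≈-0.191406
n=2: y≈-0.191406, sp=1, e=sp−y≈1.191406; I≈2.253906, D=e−e_prev≈1.128906; u=3/2·1.191406+1·2.253906+5/4·1.128906≈5.452148; next y=-1/5·(-0.191406)+1/4·5.452148≈1.401318
n=3: y≈1.401318, sp=1, e=sp−y≈-0.401318; I≈1.852588, D=e−e_prev≈-1.592725; u=3/2·(-0.401318)+1·1.852588+5/4·(-1.592725)≈-0.740295; next y=-1/5·1.401318+1/4·(-0.740295)≈-0.465338
n=4: y≈-0.465338, sp=1, e=sp−y≈1.465338; I≈3.317925, D=e−e_prev≈1.866656; u=3/2·1.465338+1·3.317925+5/4·1.866656≈7.849252; next y=-1/5·(-0.465338)+1/4·7.849252≈2.055380
n=5: y≈2.055380, sp=1, e=sp−y≈-1.055380; I≈2.262545, D=e−e_prev≈-2.520718; u=3/2·(-1.055380)+1·2.262545+5/4·(-2.520718)≈-2.471423; next y=-1/5·2.055380+1/4·(-2.471423)≈-1.028932
n=6: y≈-1.028932, sp=1, e=sp−y≈2.028932; I≈4.291477, D=e−e_prev≈3.084312; u=3/2·2.028932+1·4.291477+5/4·3.084312≈11.190265; next y=-1/5·(-1.028932)+1/4·11.190265≈3.003353
n=7: y≈3.003353, sp=1, e=sp−y≈-2.003353; I≈2.288124, D=e−e_prev≈-4.032284; u=3/2·(-2.003353)+1·2.288124+5/4·(-4.032284)≈-5.757260; next y=-1/5·3.003353+1/4·(-5.757260)≈-2.039986
n=8: y≈-2.039986, sp=-1, e=sp−y≈1.039986; I≈3.328110, D=e−e_prev≈3.043338; u=3/2·1.039986+1·3.328110+5/4·3.043338≈8.692261; next y=-1/5·(-2.039986)+1/4·8.692261≈2.581062
n=9: y≈2.581062, sp=-1, e=sp−y≈-3.581062; I≈-0.252952, D=e−e_prev≈-4.621048; u=3/2·(-3.581062)+1·(-0.252952)+5/4·(-4.621048)≈-11.400856; next y=-1/5·2.581062+1/4·(-11.400856)≈-3.366426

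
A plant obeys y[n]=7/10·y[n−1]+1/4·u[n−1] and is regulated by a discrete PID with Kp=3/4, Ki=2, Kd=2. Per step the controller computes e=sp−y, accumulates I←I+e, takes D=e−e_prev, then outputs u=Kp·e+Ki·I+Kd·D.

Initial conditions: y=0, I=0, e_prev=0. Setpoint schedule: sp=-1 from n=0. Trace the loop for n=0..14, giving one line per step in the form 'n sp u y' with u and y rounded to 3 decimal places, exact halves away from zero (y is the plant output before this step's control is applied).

0 -1 -4.750 0.000
1 -1 0.891 -1.188
2 -1 -3.859 -0.609
3 -1 0.231 -1.391
4 -1 -2.808 -0.916
5 -1 0.003 -1.343
6 -1 -2.083 -0.939
7 -1 -0.262 -1.178
8 -1 -1.751 -0.890
9 -1 -0.584 -1.061
10 -1 -1.622 -0.889
11 -1 -0.840 -1.028
12 -1 -1.529 -0.929
13 -1 -0.982 -1.033
14 -1 -1.429 -0.969

(exact arithmetic carried between steps; '≈' marks a value shown rounded to 6 d.p. or computed from one; I and e_prev carry over from the previous line; the table rounds u and y to 3 d.p., halves away from zero)
n=0: y=0, sp=-1, e=sp−y=-1; I=-1, D=e−e_prev=-1; u=3/4·(-1)+2·(-1)+2·(-1)=-4.75; next y=7/10·0+1/4·(-4.75)=-1.1875
n=1: y=-1.1875, sp=-1, e=sp−y=0.1875; I=-0.8125, D=e−e_prev=1.1875; u=3/4·0.1875+2·(-0.8125)+2·1.1875=0.890625; next y=7/10·(-1.1875)+1/4·0.890625≈-0.608594
n=2: y≈-0.608594, sp=-1, e=sp−y≈-0.391406; I≈-1.203906, D=e−e_prev≈-0.578906; u=3/4·(-0.391406)+2·(-1.203906)+2·(-0.578906)≈-3.859180; next y=7/10·(-0.608594)+1/4·(-3.859180)≈-1.390811
n=3: y≈-1.390811, sp=-1, e=sp−y≈0.390811; I≈-0.813096, D=e−e_prev≈0.782217; u=3/4·0.390811+2·(-0.813096)+2·0.782217≈0.231350; next y=7/10·(-1.390811)+1/4·0.231350≈-0.915730
n=4: y≈-0.915730, sp=-1, e=sp−y≈-0.084270; I≈-0.897366, D=e−e_prev≈-0.475081; u=3/4·(-0.084270)+2·(-0.897366)+2·(-0.475081)≈-2.808096; next y=7/10·(-0.915730)+1/4·(-2.808096)≈-1.343035
n=5: y≈-1.343035, sp=-1, e=sp−y≈0.343035; I≈-0.554331, D=e−e_prev≈0.427305; u=3/4·0.343035+2·(-0.554331)+2·0.427305≈0.003224; next y=7/10·(-1.343035)+1/4·0.003224≈-0.939318
n=6: y≈-0.939318, sp=-1, e=sp−y≈-0.060682; I≈-0.615013, D=e−e_prev≈-0.403716; u=3/4·(-0.060682)+2·(-0.615013)+2·(-0.403716)≈-2.082969; next y=7/10·(-0.939318)+1/4·(-2.082969)≈-1.178265
n=7: y≈-1.178265, sp=-1, e=sp−y≈0.178265; I≈-0.436747, D=e−e_prev≈0.238947; u=3/4·0.178265+2·(-0.436747)+2·0.238947≈-0.261902; next y=7/10·(-1.178265)+1/4·(-0.261902)≈-0.890261
n=8: y≈-0.890261, sp=-1, e=sp−y≈-0.109739; I≈-0.546486, D=e−e_prev≈-0.288004; u=3/4·(-0.109739)+2·(-0.546486)+2·(-0.288004)≈-1.751284; next y=7/10·(-0.890261)+1/4·(-1.751284)≈-1.061004
n=9: y≈-1.061004, sp=-1, e=sp−y≈0.061004; I≈-0.485482, D=e−e_prev≈0.170743; u=3/4·0.061004+2·(-0.485482)+2·0.170743≈-0.583726; next y=7/10·(-1.061004)+1/4·(-0.583726)≈-0.888634
n=10: y≈-0.888634, sp=-1, e=sp−y≈-0.111366; I≈-0.596848, D=e−e_prev≈-0.172370; u=3/4·(-0.111366)+2·(-0.596848)+2·(-0.172370)≈-1.621960; next y=7/10·(-0.888634)+1/4·(-1.621960)≈-1.027534
n=11: y≈-1.027534, sp=-1, e=sp−y≈0.027534; I≈-0.569314, D=e−e_prev≈0.138900; u=3/4·0.027534+2·(-0.569314)+2·0.138900≈-0.840178; next y=7/10·(-1.027534)+1/4·(-0.840178)≈-0.929318
n=12: y≈-0.929318, sp=-1, e=sp−y≈-0.070682; I≈-0.639996, D=e−e_prev≈-0.098216; u=3/4·(-0.070682)+2·(-0.639996)+2·(-0.098216)≈-1.529434; next y=7/10·(-0.929318)+1/4·(-1.529434)≈-1.032881
n=13: y≈-1.032881, sp=-1, e=sp−y≈0.032881; I≈-0.607114, D=e−e_prev≈0.103563; u=3/4·0.032881+2·(-0.607114)+2·0.103563≈-0.982442; next y=7/10·(-1.032881)+1/4·(-0.982442)≈-0.968627
n=14: y≈-0.968627, sp=-1, e=sp−y≈-0.031373; I≈-0.638487, D=e−e_prev≈-0.064254; u=3/4·(-0.031373)+2·(-0.638487)+2·(-0.064254)≈-1.429011; next y=7/10·(-0.968627)+1/4·(-1.429011)≈-1.035292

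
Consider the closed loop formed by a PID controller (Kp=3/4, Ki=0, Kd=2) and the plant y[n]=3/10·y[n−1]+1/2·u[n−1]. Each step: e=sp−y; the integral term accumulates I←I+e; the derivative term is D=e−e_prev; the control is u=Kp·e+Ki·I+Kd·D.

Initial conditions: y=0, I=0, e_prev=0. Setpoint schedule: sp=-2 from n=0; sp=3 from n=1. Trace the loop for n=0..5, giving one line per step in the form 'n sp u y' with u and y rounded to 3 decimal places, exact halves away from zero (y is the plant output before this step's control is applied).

(exact arithmetic carried between steps; '≈' marks a value shown rounded to 6 d.p. or computed from one; I and e_prev carry over from the previous line; the table rounds u and y to 3 d.p., halves away from zero)
n=0: y=0, sp=-2, e=sp−y=-2; I=-2, D=e−e_prev=-2; u=3/4·(-2)+0·(-2)+2·(-2)=-5.5; next y=3/10·0+1/2·(-5.5)=-2.75
n=1: y=-2.75, sp=3, e=sp−y=5.75; I=3.75, D=e−e_prev=7.75; u=3/4·5.75+0·3.75+2·7.75=19.8125; next y=3/10·(-2.75)+1/2·19.8125=9.08125
n=2: y=9.08125, sp=3, e=sp−y=-6.08125; I=-2.33125, D=e−e_prev=-11.83125; u=3/4·(-6.08125)+0·(-2.33125)+2·(-11.83125)≈-28.223438; next y=3/10·9.08125+1/2·(-28.223438)≈-11.387344
n=3: y≈-11.387344, sp=3, e=sp−y≈14.387344; I≈12.056094, D=e−e_prev≈20.468594; u=3/4·14.387344+0·12.056094+2·20.468594≈51.727695; next y=3/10·(-11.387344)+1/2·51.727695≈22.447645
n=4: y≈22.447645, sp=3, e=sp−y≈-19.447645; I≈-7.391551, D=e−e_prev≈-33.834988; u=3/4·(-19.447645)+0·(-7.391551)+2·(-33.834988)≈-82.255710; next y=3/10·22.447645+1/2·(-82.255710)≈-34.393562
n=5: y≈-34.393562, sp=3, e=sp−y≈37.393562; I≈30.002011, D=e−e_prev≈56.841206; u=3/4·37.393562+0·30.002011+2·56.841206≈141.727584; next y=3/10·(-34.393562)+1/2·141.727584≈60.545723

0 -2 -5.500 0.000
1 3 19.813 -2.750
2 3 -28.223 9.081
3 3 51.728 -11.387
4 3 -82.256 22.448
5 3 141.728 -34.394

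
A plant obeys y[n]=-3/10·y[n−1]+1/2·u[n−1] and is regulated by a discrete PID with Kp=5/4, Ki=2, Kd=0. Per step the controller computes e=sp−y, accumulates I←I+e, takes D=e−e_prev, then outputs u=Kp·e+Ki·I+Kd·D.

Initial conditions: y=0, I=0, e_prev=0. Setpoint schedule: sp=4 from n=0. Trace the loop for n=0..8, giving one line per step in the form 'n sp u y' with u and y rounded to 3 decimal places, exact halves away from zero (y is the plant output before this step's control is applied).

0 4 13.000 0.000
1 4 -0.125 6.500
2 4 22.541 -2.013
3 4 -10.566 11.874
4 4 41.023 -8.845
5 4 -37.320 23.165
6 4 82.867 -25.609
7 4 -100.773 49.117
8 4 180.268 -65.122

(exact arithmetic carried between steps; '≈' marks a value shown rounded to 6 d.p. or computed from one; I and e_prev carry over from the previous line; the table rounds u and y to 3 d.p., halves away from zero)
n=0: y=0, sp=4, e=sp−y=4; I=4, D=e−e_prev=4; u=5/4·4+2·4+0·4=13; next y=-3/10·0+1/2·13=6.5
n=1: y=6.5, sp=4, e=sp−y=-2.5; I=1.5, D=e−e_prev=-6.5; u=5/4·(-2.5)+2·1.5+0·(-6.5)=-0.125; next y=-3/10·6.5+1/2·(-0.125)=-2.0125
n=2: y=-2.0125, sp=4, e=sp−y=6.0125; I=7.5125, D=e−e_prev=8.5125; u=5/4·6.0125+2·7.5125+0·8.5125=22.540625; next y=-3/10·(-2.0125)+1/2·22.540625≈11.874063
n=3: y≈11.874063, sp=4, e=sp−y≈-7.874063; I≈-0.361563, D=e−e_prev≈-13.886563; u=5/4·(-7.874063)+2·(-0.361563)+0·(-13.886563)≈-10.565703; next y=-3/10·11.874063+1/2·(-10.565703)≈-8.845070
n=4: y≈-8.845070, sp=4, e=sp−y≈12.845070; I≈12.483508, D=e−e_prev≈20.719133; u=5/4·12.845070+2·12.483508+0·20.719133≈41.023354; next y=-3/10·(-8.845070)+1/2·41.023354≈23.165198
n=5: y≈23.165198, sp=4, e=sp−y≈-19.165198; I≈-6.681690, D=e−e_prev≈-32.010268; u=5/4·(-19.165198)+2·(-6.681690)+0·(-32.010268)≈-37.319877; next y=-3/10·23.165198+1/2·(-37.319877)≈-25.609498
n=6: y≈-25.609498, sp=4, e=sp−y≈29.609498; I≈22.927808, D=e−e_prev≈48.774696; u=5/4·29.609498+2·22.927808+0·48.774696≈82.867489; next y=-3/10·(-25.609498)+1/2·82.867489≈49.116594
n=7: y≈49.116594, sp=4, e=sp−y≈-45.116594; I≈-22.188786, D=e−e_prev≈-74.726092; u=5/4·(-45.116594)+2·(-22.188786)+0·(-74.726092)≈-100.773314; next y=-3/10·49.116594+1/2·(-100.773314)≈-65.121635
n=8: y≈-65.121635, sp=4, e=sp−y≈69.121635; I≈46.932849, D=e−e_prev≈114.238229; u=5/4·69.121635+2·46.932849+0·114.238229≈180.267742; next y=-3/10·(-65.121635)+1/2·180.267742≈109.670361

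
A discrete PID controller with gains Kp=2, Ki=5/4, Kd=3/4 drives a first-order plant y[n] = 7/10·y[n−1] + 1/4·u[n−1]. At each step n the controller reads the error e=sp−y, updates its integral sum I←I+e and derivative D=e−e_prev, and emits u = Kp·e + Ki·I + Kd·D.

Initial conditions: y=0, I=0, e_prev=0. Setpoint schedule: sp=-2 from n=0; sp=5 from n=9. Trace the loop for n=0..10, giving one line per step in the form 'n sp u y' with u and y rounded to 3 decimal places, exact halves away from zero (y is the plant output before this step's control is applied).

(exact arithmetic carried between steps; '≈' marks a value shown rounded to 6 d.p. or computed from one; I and e_prev carry over from the previous line; the table rounds u and y to 3 d.p., halves away from zero)
n=0: y=0, sp=-2, e=sp−y=-2; I=-2, D=e−e_prev=-2; u=2·(-2)+5/4·(-2)+3/4·(-2)=-8; next y=7/10·0+1/4·(-8)=-2
n=1: y=-2, sp=-2, e=sp−y=0; I=-2, D=e−e_prev=2; u=2·0+5/4·(-2)+3/4·2=-1; next y=7/10·(-2)+1/4·(-1)=-1.65
n=2: y=-1.65, sp=-2, e=sp−y=-0.35; I=-2.35, D=e−e_prev=-0.35; u=2·(-0.35)+5/4·(-2.35)+3/4·(-0.35)=-3.9; next y=7/10·(-1.65)+1/4·(-3.9)=-2.13
n=3: y=-2.13, sp=-2, e=sp−y=0.13; I=-2.22, D=e−e_prev=0.48; u=2·0.13+5/4·(-2.22)+3/4·0.48=-2.155; next y=7/10·(-2.13)+1/4·(-2.155)=-2.02975
n=4: y=-2.02975, sp=-2, e=sp−y=0.02975; I=-2.19025, D=e−e_prev=-0.10025; u=2·0.02975+5/4·(-2.19025)+3/4·(-0.10025)=-2.7535; next y=7/10·(-2.02975)+1/4·(-2.7535)=-2.1092
n=5: y=-2.1092, sp=-2, e=sp−y=0.1092; I=-2.08105, D=e−e_prev=0.07945; u=2·0.1092+5/4·(-2.08105)+3/4·0.07945=-2.323325; next y=7/10·(-2.1092)+1/4·(-2.323325)≈-2.057271
n=6: y≈-2.057271, sp=-2, e=sp−y≈0.057271; I≈-2.023779, D=e−e_prev≈-0.051929; u=2·0.057271+5/4·(-2.023779)+3/4·(-0.051929)≈-2.454128; next y=7/10·(-2.057271)+1/4·(-2.454128)≈-2.053622
n=7: y≈-2.053622, sp=-2, e=sp−y≈0.053622; I≈-1.970157, D=e−e_prev≈-0.003650; u=2·0.053622+5/4·(-1.970157)+3/4·(-0.003650)≈-2.358190; next y=7/10·(-2.053622)+1/4·(-2.358190)≈-2.027083
n=8: y≈-2.027083, sp=-2, e=sp−y≈0.027083; I≈-1.943074, D=e−e_prev≈-0.026539; u=2·0.027083+5/4·(-1.943074)+3/4·(-0.026539)≈-2.394582; next y=7/10·(-2.027083)+1/4·(-2.394582)≈-2.017603
n=9: y≈-2.017603, sp=5, e=sp−y≈7.017603; I≈5.074529, D=e−e_prev≈6.990521; u=2·7.017603+5/4·5.074529+3/4·6.990521≈25.621258; next y=7/10·(-2.017603)+1/4·25.621258≈4.992992
n=10: y≈4.992992, sp=5, e=sp−y≈0.007008; I≈5.081537, D=e−e_prev≈-7.010596; u=2·0.007008+5/4·5.081537+3/4·(-7.010596)≈1.107990; next y=7/10·4.992992+1/4·1.107990≈3.772092

0 -2 -8.000 0.000
1 -2 -1.000 -2.000
2 -2 -3.900 -1.650
3 -2 -2.155 -2.130
4 -2 -2.754 -2.030
5 -2 -2.323 -2.109
6 -2 -2.454 -2.057
7 -2 -2.358 -2.054
8 -2 -2.395 -2.027
9 5 25.621 -2.018
10 5 1.108 4.993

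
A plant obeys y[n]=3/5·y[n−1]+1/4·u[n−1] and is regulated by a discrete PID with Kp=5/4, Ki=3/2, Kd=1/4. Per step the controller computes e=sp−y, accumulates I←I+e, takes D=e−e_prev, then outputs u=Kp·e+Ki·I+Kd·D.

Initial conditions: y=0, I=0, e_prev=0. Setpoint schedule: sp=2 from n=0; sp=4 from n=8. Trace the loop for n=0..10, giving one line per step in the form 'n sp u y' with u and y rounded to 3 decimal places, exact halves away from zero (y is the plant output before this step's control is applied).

(exact arithmetic carried between steps; '≈' marks a value shown rounded to 6 d.p. or computed from one; I and e_prev carry over from the previous line; the table rounds u and y to 3 d.p., halves away from zero)
n=0: y=0, sp=2, e=sp−y=2; I=2, D=e−e_prev=2; u=5/4·2+3/2·2+1/4·2=6; next y=3/5·0+1/4·6=1.5
n=1: y=1.5, sp=2, e=sp−y=0.5; I=2.5, D=e−e_prev=-1.5; u=5/4·0.5+3/2·2.5+1/4·(-1.5)=4; next y=3/5·1.5+1/4·4=1.9
n=2: y=1.9, sp=2, e=sp−y=0.1; I=2.6, D=e−e_prev=-0.4; u=5/4·0.1+3/2·2.6+1/4·(-0.4)=3.925; next y=3/5·1.9+1/4·3.925=2.12125
n=3: y=2.12125, sp=2, e=sp−y=-0.12125; I=2.47875, D=e−e_prev=-0.22125; u=5/4·(-0.12125)+3/2·2.47875+1/4·(-0.22125)=3.51125; next y=3/5·2.12125+1/4·3.51125≈2.150563
n=4: y≈2.150563, sp=2, e=sp−y≈-0.150563; I≈2.328188, D=e−e_prev≈-0.029313; u=5/4·(-0.150563)+3/2·2.328188+1/4·(-0.029313)≈3.29675; next y=3/5·2.150563+1/4·3.29675≈2.114525
n=5: y=2.114525, sp=2, e=sp−y=-0.114525; I≈2.213663, D=e−e_prev≈0.036038; u=5/4·(-0.114525)+3/2·2.213663+1/4·0.036038≈3.186347; next y=3/5·2.114525+1/4·3.186347≈2.065302
n=6: y≈2.065302, sp=2, e=sp−y≈-0.065302; I≈2.148361, D=e−e_prev≈0.049223; u=5/4·(-0.065302)+3/2·2.148361+1/4·0.049223≈3.153220; next y=3/5·2.065302+1/4·3.153220≈2.027486
n=7: y≈2.027486, sp=2, e=sp−y≈-0.027486; I≈2.120875, D=e−e_prev≈0.037816; u=5/4·(-0.027486)+3/2·2.120875+1/4·0.037816≈3.156409; next y=3/5·2.027486+1/4·3.156409≈2.005594
n=8: y≈2.005594, sp=4, e=sp−y≈1.994406; I≈4.115281, D=e−e_prev≈2.021892; u=5/4·1.994406+3/2·4.115281+1/4·2.021892≈9.171402; next y=3/5·2.005594+1/4·9.171402≈3.496207
n=9: y≈3.496207, sp=4, e=sp−y≈0.503793; I≈4.619074, D=e−e_prev≈-1.490613; u=5/4·0.503793+3/2·4.619074+1/4·(-1.490613)≈7.185699; next y=3/5·3.496207+1/4·7.185699≈3.894149
n=10: y≈3.894149, sp=4, e=sp−y≈0.105851; I≈4.724925, D=e−e_prev≈-0.397942; u=5/4·0.105851+3/2·4.724925+1/4·(-0.397942)≈7.120216; next y=3/5·3.894149+1/4·7.120216≈4.116543

0 2 6.000 0.000
1 2 4.000 1.500
2 2 3.925 1.900
3 2 3.511 2.121
4 2 3.297 2.151
5 2 3.186 2.115
6 2 3.153 2.065
7 2 3.156 2.027
8 4 9.171 2.006
9 4 7.186 3.496
10 4 7.120 3.894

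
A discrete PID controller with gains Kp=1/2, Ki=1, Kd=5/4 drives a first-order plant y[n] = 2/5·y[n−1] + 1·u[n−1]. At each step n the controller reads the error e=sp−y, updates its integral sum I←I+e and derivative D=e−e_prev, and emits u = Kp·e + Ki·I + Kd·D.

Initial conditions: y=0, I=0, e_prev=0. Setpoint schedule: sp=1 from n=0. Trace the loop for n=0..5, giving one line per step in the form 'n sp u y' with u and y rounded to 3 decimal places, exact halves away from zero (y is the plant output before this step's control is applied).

(exact arithmetic carried between steps; '≈' marks a value shown rounded to 6 d.p. or computed from one; I and e_prev carry over from the previous line; the table rounds u and y to 3 d.p., halves away from zero)
n=0: y=0, sp=1, e=sp−y=1; I=1, D=e−e_prev=1; u=1/2·1+1·1+5/4·1=2.75; next y=2/5·0+1·2.75=2.75
n=1: y=2.75, sp=1, e=sp−y=-1.75; I=-0.75, D=e−e_prev=-2.75; u=1/2·(-1.75)+1·(-0.75)+5/4·(-2.75)=-5.0625; next y=2/5·2.75+1·(-5.0625)=-3.9625
n=2: y=-3.9625, sp=1, e=sp−y=4.9625; I=4.2125, D=e−e_prev=6.7125; u=1/2·4.9625+1·4.2125+5/4·6.7125=15.084375; next y=2/5·(-3.9625)+1·15.084375=13.499375
n=3: y=13.499375, sp=1, e=sp−y=-12.499375; I=-8.286875, D=e−e_prev=-17.461875; u=1/2·(-12.499375)+1·(-8.286875)+5/4·(-17.461875)≈-36.363906; next y=2/5·13.499375+1·(-36.363906)≈-30.964156
n=4: y≈-30.964156, sp=1, e=sp−y≈31.964156; I≈23.677281, D=e−e_prev≈44.463531; u=1/2·31.964156+1·23.677281+5/4·44.463531≈95.238773; next y=2/5·(-30.964156)+1·95.238773≈82.853111
n=5: y≈82.853111, sp=1, e=sp−y≈-81.853111; I≈-58.175830, D=e−e_prev≈-113.817267; u=1/2·(-81.853111)+1·(-58.175830)+5/4·(-113.817267)≈-241.373969; next y=2/5·82.853111+1·(-241.373969)≈-208.232725

0 1 2.750 0.000
1 1 -5.063 2.750
2 1 15.084 -3.963
3 1 -36.364 13.499
4 1 95.239 -30.964
5 1 -241.374 82.853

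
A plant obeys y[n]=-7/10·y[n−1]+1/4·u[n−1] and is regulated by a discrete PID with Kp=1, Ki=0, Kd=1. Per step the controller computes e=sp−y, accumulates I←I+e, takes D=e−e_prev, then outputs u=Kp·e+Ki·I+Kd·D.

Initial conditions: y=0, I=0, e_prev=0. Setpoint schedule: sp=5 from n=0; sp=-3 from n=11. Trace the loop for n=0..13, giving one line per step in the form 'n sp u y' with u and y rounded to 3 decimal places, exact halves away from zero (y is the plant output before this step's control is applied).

(exact arithmetic carried between steps; '≈' marks a value shown rounded to 6 d.p. or computed from one; I and e_prev carry over from the previous line; the table rounds u and y to 3 d.p., halves away from zero)
n=0: y=0, sp=5, e=sp−y=5; I=5, D=e−e_prev=5; u=1·5+0·5+1·5=10; next y=-7/10·0+1/4·10=2.5
n=1: y=2.5, sp=5, e=sp−y=2.5; I=7.5, D=e−e_prev=-2.5; u=1·2.5+0·7.5+1·(-2.5)=0; next y=-7/10·2.5+1/4·0=-1.75
n=2: y=-1.75, sp=5, e=sp−y=6.75; I=14.25, D=e−e_prev=4.25; u=1·6.75+0·14.25+1·4.25=11; next y=-7/10·(-1.75)+1/4·11=3.975
n=3: y=3.975, sp=5, e=sp−y=1.025; I=15.275, D=e−e_prev=-5.725; u=1·1.025+0·15.275+1·(-5.725)=-4.7; next y=-7/10·3.975+1/4·(-4.7)=-3.9575
n=4: y=-3.9575, sp=5, e=sp−y=8.9575; I=24.2325, D=e−e_prev=7.9325; u=1·8.9575+0·24.2325+1·7.9325=16.89; next y=-7/10·(-3.9575)+1/4·16.89=6.99275
n=5: y=6.99275, sp=5, e=sp−y=-1.99275; I=22.23975, D=e−e_prev=-10.95025; u=1·(-1.99275)+0·22.23975+1·(-10.95025)=-12.943; next y=-7/10·6.99275+1/4·(-12.943)=-8.130675
n=6: y=-8.130675, sp=5, e=sp−y=13.130675; I=35.370425, D=e−e_prev=15.123425; u=1·13.130675+0·35.370425+1·15.123425=28.2541; next y=-7/10·(-8.130675)+1/4·28.2541≈12.754998
n=7: y≈12.754998, sp=5, e=sp−y≈-7.754998; I≈27.615428, D=e−e_prev≈-20.885673; u=1·(-7.754998)+0·27.615428+1·(-20.885673)≈-28.64067; next y=-7/10·12.754998+1/4·(-28.64067)≈-16.088666
n=8: y≈-16.088666, sp=5, e=sp−y≈21.088666; I≈48.704093, D=e−e_prev≈28.843663; u=1·21.088666+0·48.704093+1·28.843663≈49.932329; next y=-7/10·(-16.088666)+1/4·49.932329≈23.745148
n=9: y≈23.745148, sp=5, e=sp−y≈-18.745148; I≈29.958945, D=e−e_prev≈-39.833814; u=1·(-18.745148)+0·29.958945+1·(-39.833814)≈-58.578962; next y=-7/10·23.745148+1/4·(-58.578962)≈-31.266344
n=10: y≈-31.266344, sp=5, e=sp−y≈36.266344; I≈66.225289, D=e−e_prev≈55.011493; u=1·36.266344+0·66.225289+1·55.011493≈91.277837; next y=-7/10·(-31.266344)+1/4·91.277837≈44.705900
n=11: y≈44.705900, sp=-3, e=sp−y≈-47.705900; I≈18.519389, D=e−e_prev≈-83.972245; u=1·(-47.705900)+0·18.519389+1·(-83.972245)≈-131.678145; next y=-7/10·44.705900+1/4·(-131.678145)≈-64.213666
n=12: y≈-64.213666, sp=-3, e=sp−y≈61.213666; I≈79.733055, D=e−e_prev≈108.919567; u=1·61.213666+0·79.733055+1·108.919567≈170.133233; next y=-7/10·(-64.213666)+1/4·170.133233≈87.482875
n=13: y≈87.482875, sp=-3, e=sp−y≈-90.482875; I≈-10.749819, D=e−e_prev≈-151.696541; u=1·(-90.482875)+0·(-10.749819)+1·(-151.696541)≈-242.179416; next y=-7/10·87.482875+1/4·(-242.179416)≈-121.782866

0 5 10.000 0.000
1 5 0.000 2.500
2 5 11.000 -1.750
3 5 -4.700 3.975
4 5 16.890 -3.958
5 5 -12.943 6.993
6 5 28.254 -8.131
7 5 -28.641 12.755
8 5 49.932 -16.089
9 5 -58.579 23.745
10 5 91.278 -31.266
11 -3 -131.678 44.706
12 -3 170.133 -64.214
13 -3 -242.179 87.483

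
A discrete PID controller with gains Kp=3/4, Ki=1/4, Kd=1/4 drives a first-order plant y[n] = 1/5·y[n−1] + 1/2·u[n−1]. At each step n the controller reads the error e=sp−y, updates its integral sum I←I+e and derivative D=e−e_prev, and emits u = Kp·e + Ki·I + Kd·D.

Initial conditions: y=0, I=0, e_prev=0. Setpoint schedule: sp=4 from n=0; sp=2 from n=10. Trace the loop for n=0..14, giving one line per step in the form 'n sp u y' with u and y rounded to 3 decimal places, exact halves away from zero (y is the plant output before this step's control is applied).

0 4 5.000 0.000
1 4 1.875 2.500
2 4 4.203 1.438
3 4 3.389 2.389
4 4 4.300 2.172
5 4 4.188 2.585
6 4 4.612 2.611
7 4 4.694 2.828
8 4 4.936 2.913
9 4 5.056 3.050
10 2 2.718 3.138
11 2 4.395 1.987
12 2 3.350 2.595
13 2 3.855 2.194
14 2 3.491 2.366

(exact arithmetic carried between steps; '≈' marks a value shown rounded to 6 d.p. or computed from one; I and e_prev carry over from the previous line; the table rounds u and y to 3 d.p., halves away from zero)
n=0: y=0, sp=4, e=sp−y=4; I=4, D=e−e_prev=4; u=3/4·4+1/4·4+1/4·4=5; next y=1/5·0+1/2·5=2.5
n=1: y=2.5, sp=4, e=sp−y=1.5; I=5.5, D=e−e_prev=-2.5; u=3/4·1.5+1/4·5.5+1/4·(-2.5)=1.875; next y=1/5·2.5+1/2·1.875=1.4375
n=2: y=1.4375, sp=4, e=sp−y=2.5625; I=8.0625, D=e−e_prev=1.0625; u=3/4·2.5625+1/4·8.0625+1/4·1.0625=4.203125; next y=1/5·1.4375+1/2·4.203125≈2.389063
n=3: y≈2.389063, sp=4, e=sp−y≈1.610938; I≈9.673438, D=e−e_prev≈-0.951563; u=3/4·1.610938+1/4·9.673438+1/4·(-0.951563)≈3.388672; next y=1/5·2.389063+1/2·3.388672≈2.172148
n=4: y≈2.172148, sp=4, e=sp−y≈1.827852; I≈11.501289, D=e−e_prev≈0.216914; u=3/4·1.827852+1/4·11.501289+1/4·0.216914≈4.300439; next y=1/5·2.172148+1/2·4.300439≈2.584649
n=5: y≈2.584649, sp=4, e=sp−y≈1.415351; I≈12.916640, D=e−e_prev≈-0.412501; u=3/4·1.415351+1/4·12.916640+1/4·(-0.412501)≈4.187548; next y=1/5·2.584649+1/2·4.187548≈2.610704
n=6: y≈2.610704, sp=4, e=sp−y≈1.389296; I≈14.305936, D=e−e_prev≈-0.026054; u=3/4·1.389296+1/4·14.305936+1/4·(-0.026054)≈4.611943; next y=1/5·2.610704+1/2·4.611943≈2.828112
n=7: y≈2.828112, sp=4, e=sp−y≈1.171888; I≈15.477824, D=e−e_prev≈-0.217408; u=3/4·1.171888+1/4·15.477824+1/4·(-0.217408)≈4.694020; next y=1/5·2.828112+1/2·4.694020≈2.912632
n=8: y≈2.912632, sp=4, e=sp−y≈1.087368; I≈16.565192, D=e−e_prev≈-0.084520; u=3/4·1.087368+1/4·16.565192+1/4·(-0.084520)≈4.935694; next y=1/5·2.912632+1/2·4.935694≈3.050373
n=9: y≈3.050373, sp=4, e=sp−y≈0.949627; I≈17.514818, D=e−e_prev≈-0.137741; u=3/4·0.949627+1/4·17.514818+1/4·(-0.137741)≈5.056489; next y=1/5·3.050373+1/2·5.056489≈3.138319
n=10: y≈3.138319, sp=2, e=sp−y≈-1.138319; I≈16.376499, D=e−e_prev≈-2.087946; u=3/4·(-1.138319)+1/4·16.376499+1/4·(-2.087946)≈2.718399; next y=1/5·3.138319+1/2·2.718399≈1.986863
n=11: y≈1.986863, sp=2, e=sp−y≈0.013137; I≈16.389636, D=e−e_prev≈1.151456; u=3/4·0.013137+1/4·16.389636+1/4·1.151456≈4.395126; next y=1/5·1.986863+1/2·4.395126≈2.594935
n=12: y≈2.594935, sp=2, e=sp−y≈-0.594935; I≈15.794700, D=e−e_prev≈-0.608072; u=3/4·(-0.594935)+1/4·15.794700+1/4·(-0.608072)≈3.350455; next y=1/5·2.594935+1/2·3.350455≈2.194215
n=13: y≈2.194215, sp=2, e=sp−y≈-0.194215; I≈15.600486, D=e−e_prev≈0.400721; u=3/4·(-0.194215)+1/4·15.600486+1/4·0.400721≈3.854640; next y=1/5·2.194215+1/2·3.854640≈2.366163
n=14: y≈2.366163, sp=2, e=sp−y≈-0.366163; I≈15.234322, D=e−e_prev≈-0.171948; u=3/4·(-0.366163)+1/4·15.234322+1/4·(-0.171948)≈3.490971; next y=1/5·2.366163+1/2·3.490971≈2.218718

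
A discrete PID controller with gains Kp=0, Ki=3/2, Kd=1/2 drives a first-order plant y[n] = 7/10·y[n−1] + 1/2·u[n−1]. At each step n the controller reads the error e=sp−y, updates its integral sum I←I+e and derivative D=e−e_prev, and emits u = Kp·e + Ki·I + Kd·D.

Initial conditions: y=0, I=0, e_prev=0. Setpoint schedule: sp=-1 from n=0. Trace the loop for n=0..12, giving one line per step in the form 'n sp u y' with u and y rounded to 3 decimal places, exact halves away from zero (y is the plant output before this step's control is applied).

0 -1 -2.000 0.000
1 -1 -1.000 -1.000
2 -1 -1.100 -1.200
3 -1 -0.520 -1.390
4 -1 -0.344 -1.233
5 -1 -0.312 -1.035
6 -1 -0.469 -0.880
7 -1 -0.630 -0.851
8 -1 -0.719 -0.911
9 -1 -0.710 -0.997
10 -1 -0.646 -1.053
11 -1 -0.580 -1.060
12 -1 -0.549 -1.032

(exact arithmetic carried between steps; '≈' marks a value shown rounded to 6 d.p. or computed from one; I and e_prev carry over from the previous line; the table rounds u and y to 3 d.p., halves away from zero)
n=0: y=0, sp=-1, e=sp−y=-1; I=-1, D=e−e_prev=-1; u=0·(-1)+3/2·(-1)+1/2·(-1)=-2; next y=7/10·0+1/2·(-2)=-1
n=1: y=-1, sp=-1, e=sp−y=0; I=-1, D=e−e_prev=1; u=0·0+3/2·(-1)+1/2·1=-1; next y=7/10·(-1)+1/2·(-1)=-1.2
n=2: y=-1.2, sp=-1, e=sp−y=0.2; I=-0.8, D=e−e_prev=0.2; u=0·0.2+3/2·(-0.8)+1/2·0.2=-1.1; next y=7/10·(-1.2)+1/2·(-1.1)=-1.39
n=3: y=-1.39, sp=-1, e=sp−y=0.39; I=-0.41, D=e−e_prev=0.19; u=0·0.39+3/2·(-0.41)+1/2·0.19=-0.52; next y=7/10·(-1.39)+1/2·(-0.52)=-1.233
n=4: y=-1.233, sp=-1, e=sp−y=0.233; I=-0.177, D=e−e_prev=-0.157; u=0·0.233+3/2·(-0.177)+1/2·(-0.157)=-0.344; next y=7/10·(-1.233)+1/2·(-0.344)=-1.0351
n=5: y=-1.0351, sp=-1, e=sp−y=0.0351; I=-0.1419, D=e−e_prev=-0.1979; u=0·0.0351+3/2·(-0.1419)+1/2·(-0.1979)=-0.3118; next y=7/10·(-1.0351)+1/2·(-0.3118)=-0.88047
n=6: y=-0.88047, sp=-1, e=sp−y=-0.11953; I=-0.26143, D=e−e_prev=-0.15463; u=0·(-0.11953)+3/2·(-0.26143)+1/2·(-0.15463)=-0.46946; next y=7/10·(-0.88047)+1/2·(-0.46946)=-0.851059
n=7: y=-0.851059, sp=-1, e=sp−y=-0.148941; I=-0.410371, D=e−e_prev=-0.029411; u=0·(-0.148941)+3/2·(-0.410371)+1/2·(-0.029411)=-0.630262; next y=7/10·(-0.851059)+1/2·(-0.630262)≈-0.910872
n=8: y≈-0.910872, sp=-1, e=sp−y≈-0.089128; I≈-0.499499, D=e−e_prev≈0.059813; u=0·(-0.089128)+3/2·(-0.499499)+1/2·0.059813≈-0.719341; next y=7/10·(-0.910872)+1/2·(-0.719341)≈-0.997281
n=9: y≈-0.997281, sp=-1, e=sp−y≈-0.002719; I≈-0.502217, D=e−e_prev≈0.086409; u=0·(-0.002719)+3/2·(-0.502217)+1/2·0.086409≈-0.710122; next y=7/10·(-0.997281)+1/2·(-0.710122)≈-1.053158
n=10: y≈-1.053158, sp=-1, e=sp−y≈0.053158; I≈-0.449060, D=e−e_prev≈0.055876; u=0·0.053158+3/2·(-0.449060)+1/2·0.055876≈-0.645651; next y=7/10·(-1.053158)+1/2·(-0.645651)≈-1.060036
n=11: y≈-1.060036, sp=-1, e=sp−y≈0.060036; I≈-0.389024, D=e−e_prev≈0.006878; u=0·0.060036+3/2·(-0.389024)+1/2·0.006878≈-0.580096; next y=7/10·(-1.060036)+1/2·(-0.580096)≈-1.032073
n=12: y≈-1.032073, sp=-1, e=sp−y≈0.032073; I≈-0.356950, D=e−e_prev≈-0.027963; u=0·0.032073+3/2·(-0.356950)+1/2·(-0.027963)≈-0.549407; next y=7/10·(-1.032073)+1/2·(-0.549407)≈-0.997155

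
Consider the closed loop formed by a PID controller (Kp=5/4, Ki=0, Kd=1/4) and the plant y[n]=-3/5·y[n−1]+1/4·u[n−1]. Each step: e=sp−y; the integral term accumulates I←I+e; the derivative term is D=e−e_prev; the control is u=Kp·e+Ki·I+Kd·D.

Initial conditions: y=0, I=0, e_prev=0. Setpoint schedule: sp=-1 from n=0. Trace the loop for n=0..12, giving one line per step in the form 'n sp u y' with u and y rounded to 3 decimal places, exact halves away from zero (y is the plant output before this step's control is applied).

0 -1 -1.500 0.000
1 -1 -0.688 -0.375
2 -1 -1.423 0.053
3 -1 -0.655 -0.388
4 -1 -1.450 0.069
5 -1 -0.627 -0.404
6 -1 -1.479 0.086
7 -1 -0.597 -0.421
8 -1 -1.511 0.104
9 -1 -0.565 -0.440
10 -1 -1.544 0.123
11 -1 -0.530 -0.460
12 -1 -1.580 0.143

(exact arithmetic carried between steps; '≈' marks a value shown rounded to 6 d.p. or computed from one; I and e_prev carry over from the previous line; the table rounds u and y to 3 d.p., halves away from zero)
n=0: y=0, sp=-1, e=sp−y=-1; I=-1, D=e−e_prev=-1; u=5/4·(-1)+0·(-1)+1/4·(-1)=-1.5; next y=-3/5·0+1/4·(-1.5)=-0.375
n=1: y=-0.375, sp=-1, e=sp−y=-0.625; I=-1.625, D=e−e_prev=0.375; u=5/4·(-0.625)+0·(-1.625)+1/4·0.375=-0.6875; next y=-3/5·(-0.375)+1/4·(-0.6875)=0.053125
n=2: y=0.053125, sp=-1, e=sp−y=-1.053125; I=-2.678125, D=e−e_prev=-0.428125; u=5/4·(-1.053125)+0·(-2.678125)+1/4·(-0.428125)≈-1.423438; next y=-3/5·0.053125+1/4·(-1.423438)≈-0.387734
n=3: y≈-0.387734, sp=-1, e=sp−y≈-0.612266; I≈-3.290391, D=e−e_prev≈0.440859; u=5/4·(-0.612266)+0·(-3.290391)+1/4·0.440859≈-0.655117; next y=-3/5·(-0.387734)+1/4·(-0.655117)≈0.068861
n=4: y≈0.068861, sp=-1, e=sp−y≈-1.068861; I≈-4.359252, D=e−e_prev≈-0.456596; u=5/4·(-1.068861)+0·(-4.359252)+1/4·(-0.456596)≈-1.450226; next y=-3/5·0.068861+1/4·(-1.450226)≈-0.403873
n=5: y≈-0.403873, sp=-1, e=sp−y≈-0.596127; I≈-4.955379, D=e−e_prev≈0.472735; u=5/4·(-0.596127)+0·(-4.955379)+1/4·0.472735≈-0.626975; next y=-3/5·(-0.403873)+1/4·(-0.626975)≈0.085580
n=6: y≈0.085580, sp=-1, e=sp−y≈-1.085580; I≈-6.040959, D=e−e_prev≈-0.489453; u=5/4·(-1.085580)+0·(-6.040959)+1/4·(-0.489453)≈-1.479339; next y=-3/5·0.085580+1/4·(-1.479339)≈-0.421183
n=7: y≈-0.421183, sp=-1, e=sp−y≈-0.578817; I≈-6.619776, D=e−e_prev≈0.506763; u=5/4·(-0.578817)+0·(-6.619776)+1/4·0.506763≈-0.596831; next y=-3/5·(-0.421183)+1/4·(-0.596831)≈0.103502
n=8: y≈0.103502, sp=-1, e=sp−y≈-1.103502; I≈-7.723278, D=e−e_prev≈-0.524685; u=5/4·(-1.103502)+0·(-7.723278)+1/4·(-0.524685)≈-1.510549; next y=-3/5·0.103502+1/4·(-1.510549)≈-0.439738
n=9: y≈-0.439738, sp=-1, e=sp−y≈-0.560262; I≈-8.283540, D=e−e_prev≈0.543240; u=5/4·(-0.560262)+0·(-8.283540)+1/4·0.543240≈-0.564517; next y=-3/5·(-0.439738)+1/4·(-0.564517)≈0.122714
n=10: y≈0.122714, sp=-1, e=sp−y≈-1.122714; I≈-9.406254, D=e−e_prev≈-0.562452; u=5/4·(-1.122714)+0·(-9.406254)+1/4·(-0.562452)≈-1.544005; next y=-3/5·0.122714+1/4·(-1.544005)≈-0.459630
n=11: y≈-0.459630, sp=-1, e=sp−y≈-0.540370; I≈-9.946624, D=e−e_prev≈0.582343; u=5/4·(-0.540370)+0·(-9.946624)+1/4·0.582343≈-0.529877; next y=-3/5·(-0.459630)+1/4·(-0.529877)≈0.143308
n=12: y≈0.143308, sp=-1, e=sp−y≈-1.143308; I≈-11.089932, D=e−e_prev≈-0.602938; u=5/4·(-1.143308)+0·(-11.089932)+1/4·(-0.602938)≈-1.579870; next y=-3/5·0.143308+1/4·(-1.579870)≈-0.480953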